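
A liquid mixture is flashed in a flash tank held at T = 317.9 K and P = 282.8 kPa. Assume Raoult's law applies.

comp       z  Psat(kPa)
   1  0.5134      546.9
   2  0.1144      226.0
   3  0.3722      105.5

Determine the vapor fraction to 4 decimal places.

Raoult's law: Kᵢ = Pᵢˢᵃᵗ/P = Pᵢˢᵃᵗ/282.8.
  K_1 = 546.9/282.8 = 1.933876, K_2 = 226.0/282.8 = 0.799151, K_3 = 105.5/282.8 = 0.373055
Rachford–Rice: g(ψ) = Σ zᵢ(Kᵢ−1)/(1+ψ(Kᵢ−1)) = 0.
g(0) = ΣzᵢKᵢ − 1 = 0.2231 and g(1) = 1 − Σzᵢ/Kᵢ = -0.4063, so a root lies in (0, 1).
Newton iteration, ψ⁰ = 0.5:
  ψ = 0.5000: g = -0.03860, g' = -0.5242 → ψ = 0.4264
  ψ = 0.4264: g = -0.00069, g' = -0.5071 → ψ = 0.4250
Converged at ψ = 0.4250.

ψ = 0.4250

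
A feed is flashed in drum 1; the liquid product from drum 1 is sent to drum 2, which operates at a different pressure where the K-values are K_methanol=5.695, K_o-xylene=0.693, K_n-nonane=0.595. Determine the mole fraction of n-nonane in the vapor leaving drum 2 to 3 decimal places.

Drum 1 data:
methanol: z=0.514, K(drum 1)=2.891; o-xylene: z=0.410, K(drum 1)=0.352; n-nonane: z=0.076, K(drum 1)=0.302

Drum 1:
Rachford–Rice: g(ψ₁) = Σ zᵢ(Kᵢ−1)/(1+ψ₁(Kᵢ−1)) = 0.
g(0) = ΣzᵢKᵢ − 1 = 0.653 and g(1) = 1 − Σzᵢ/Kᵢ = -0.594, so a root lies in (0, 1).
Iterate (Newton) starting at ψ₁ = 0.58:
  ψ₁ = 0.580: g = -0.0512, g' = -0.965 → ψ₁ = 0.527
  ψ₁ = 0.527: g = -0.0004, g' = -0.951 → ψ₁ = 0.526
Converged at ψ₁ = 0.526.
Drum-1 compositions:
  methanol: x = 0.258, y = 0.745
  o-xylene: x = 0.622, y = 0.219
  n-nonane: x = 0.120, y = 0.036
Drum-2 feed = drum-1 liquid: z₂ = (0.2576, 0.6223, 0.1201).
Drum 2:
Let ψ₂ = V/F and solve Σ zᵢ(Kᵢ−1)/(1+ψ₂(Kᵢ−1)) = 0.
Check two-phase: ΣzᵢKᵢ = 1.970 > 1 and Σzᵢ/Kᵢ = 1.145 > 1, so g(0) = 0.970 > 0 and g(1) = -0.145 < 0.
Newton iteration, ψ₂⁰ = 0.68:
  ψ₂ = 0.680: g = -0.0201, g' = -0.454 → ψ₂ = 0.636
  ψ₂ = 0.636: g = 0.0006, g' = -0.484 → ψ₂ = 0.637
Converged at ψ₂ = 0.637.
  methanol: x = 0.065, y = 0.368
  o-xylene: x = 0.774, y = 0.536
  n-nonane: x = 0.162, y = 0.096

y_n-nonane (drum 2) = 0.096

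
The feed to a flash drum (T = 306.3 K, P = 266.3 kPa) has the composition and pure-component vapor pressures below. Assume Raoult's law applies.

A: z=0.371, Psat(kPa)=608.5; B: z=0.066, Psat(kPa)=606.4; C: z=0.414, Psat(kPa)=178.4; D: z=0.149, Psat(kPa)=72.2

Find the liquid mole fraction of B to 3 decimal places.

Raoult's law: Kᵢ = Pᵢˢᵃᵗ/P = Pᵢˢᵃᵗ/266.3.
  K_A = 608.5/266.3 = 2.28502, K_B = 606.4/266.3 = 2.27713, K_C = 178.4/266.3 = 0.66992, K_D = 72.2/266.3 = 0.27112
Material balance + equilibrium reduce to Σ zᵢ(Kᵢ−1)/(1+ψ(Kᵢ−1)) = 0.
Check two-phase: ΣzᵢKᵢ = 1.316 > 1 and Σzᵢ/Kᵢ = 1.359 > 1, so g(0) = 0.316 > 0 and g(1) = -0.359 < 0.
Iterate (Newton) starting at ψ = 0.5:
  ψ = 0.500: g = 0.0072, g' = -0.528 → ψ = 0.514
Converged at ψ = 0.514.
Compositions from xᵢ = zᵢ/(1+ψ(Kᵢ−1)), yᵢ = Kᵢxᵢ:
  A: x = 0.224, y = 0.511
  B: x = 0.040, y = 0.091
  C: x = 0.498, y = 0.334
  D: x = 0.238, y = 0.065

x_B = 0.040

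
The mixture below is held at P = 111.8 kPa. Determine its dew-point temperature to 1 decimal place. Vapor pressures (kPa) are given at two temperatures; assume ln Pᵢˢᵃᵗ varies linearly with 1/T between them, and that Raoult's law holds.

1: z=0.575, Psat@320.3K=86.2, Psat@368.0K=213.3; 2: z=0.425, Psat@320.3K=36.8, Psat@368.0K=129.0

T = 349.1 K

Dew-point temperature: Σzᵢ·P/Pᵢˢᵃᵗ(T) = 1. Interpolate ln Pᵢˢᵃᵗ = aᵢ + bᵢ/T.
  T = 320.3 K: ΣzᵢP/Pᵢˢᵃᵗ = 2.0369
  T = 368.0 K: ΣzᵢP/Pᵢˢᵃᵗ = 0.6697
  T = 344.1 K: ΣzᵢP/Pᵢˢᵃᵗ = 1.1210
  T = 356.1 K: ΣzᵢP/Pᵢˢᵃᵗ = 0.8574
  T = 350.1 K: ΣzᵢP/Pᵢˢᵃᵗ = 0.9779
  T = 347.1 K: ΣzᵢP/Pᵢˢᵃᵗ = 1.0464
  T = 348.6 K: ΣzᵢP/Pᵢˢᵃᵗ = 1.0114
Interpolating between 348.6 K and 350.1 K gives T ≈ 349.1 K.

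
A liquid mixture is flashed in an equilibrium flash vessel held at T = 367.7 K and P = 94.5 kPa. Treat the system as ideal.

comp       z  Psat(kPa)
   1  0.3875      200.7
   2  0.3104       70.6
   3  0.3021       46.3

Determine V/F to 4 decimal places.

V/F = 0.4517

Raoult's law: Kᵢ = Pᵢˢᵃᵗ/P = Pᵢˢᵃᵗ/94.5.
  K_1 = 200.7/94.5 = 2.123810, K_2 = 70.6/94.5 = 0.747090, K_3 = 46.3/94.5 = 0.489947
Material balance + equilibrium reduce to Σ zᵢ(Kᵢ−1)/(1+V/F(Kᵢ−1)) = 0.
Feasibility: ΣzᵢKᵢ = 1.2029, Σzᵢ/Kᵢ = 1.2145 — both > 1, two phases present.
Newton iteration, V/F⁰ = 0.69:
  V/F = 0.6900: g = -0.08758, g' = -0.3715 → V/F = 0.4543
  V/F = 0.4543: g = -0.00095, g' = -0.3730 → V/F = 0.4517
Converged at V/F = 0.4517.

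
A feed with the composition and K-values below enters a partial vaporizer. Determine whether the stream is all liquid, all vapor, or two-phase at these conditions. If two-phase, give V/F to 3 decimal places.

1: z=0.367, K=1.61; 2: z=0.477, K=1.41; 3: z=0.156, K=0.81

all vapor

ΣzᵢKᵢ = 1.390; Σzᵢ/Kᵢ = 0.759.
Since Σzᵢ/Kᵢ < 1 the mixture is above its dew point — single vapor phase.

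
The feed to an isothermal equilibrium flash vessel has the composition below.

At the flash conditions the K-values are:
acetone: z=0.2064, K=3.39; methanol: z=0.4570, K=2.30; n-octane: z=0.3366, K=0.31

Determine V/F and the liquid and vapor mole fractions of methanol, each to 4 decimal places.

V/F = 0.7462, x_methanol = 0.2320, y_methanol = 0.5335

Material balance + equilibrium reduce to Σ zᵢ(Kᵢ−1)/(1+V/F(Kᵢ−1)) = 0.
g(0) = ΣzᵢKᵢ − 1 = 0.8551 and g(1) = 1 − Σzᵢ/Kᵢ = -0.3454, so a root lies in (0, 1).
Iterate (Newton) starting at V/F = 0.5:
  V/F = 0.5000: g = 0.23021, g' = -0.9019 → V/F = 0.7552
  V/F = 0.7552: g = -0.00936, g' = -1.0453 → V/F = 0.7463
  V/F = 0.7463: g = -0.00006, g' = -1.0322 → V/F = 0.7462
Converged at V/F = 0.7462.
Compositions from xᵢ = zᵢ/(1+V/F(Kᵢ−1)), yᵢ = Kᵢxᵢ:
  acetone: x = 0.0742, y = 0.2514
  methanol: x = 0.2320, y = 0.5335
  n-octane: x = 0.6939, y = 0.2151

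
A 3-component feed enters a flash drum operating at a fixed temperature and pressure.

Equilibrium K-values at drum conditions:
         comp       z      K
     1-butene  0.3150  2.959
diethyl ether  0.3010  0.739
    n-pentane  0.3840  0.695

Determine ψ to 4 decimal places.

Rachford–Rice: g(ψ) = Σ zᵢ(Kᵢ−1)/(1+ψ(Kᵢ−1)) = 0.
Feasibility: ΣzᵢKᵢ = 1.4214, Σzᵢ/Kᵢ = 1.0663 — both > 1, two phases present.
Newton iteration, ψ⁰ = 0.45:
  ψ = 0.4500: g = 0.10320, g' = -0.4158 → ψ = 0.6982
  ψ = 0.6982: g = 0.01574, g' = -0.3040 → ψ = 0.7500
  ψ = 0.7500: g = 0.00037, g' = -0.2900 → ψ = 0.7513
Converged at ψ = 0.7513.

ψ = 0.7513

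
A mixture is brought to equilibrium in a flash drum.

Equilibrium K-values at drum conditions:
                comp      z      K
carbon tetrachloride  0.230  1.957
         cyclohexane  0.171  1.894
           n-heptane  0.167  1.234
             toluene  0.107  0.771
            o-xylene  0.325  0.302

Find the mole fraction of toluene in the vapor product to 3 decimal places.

y_toluene = 0.089

Newton iteration, β⁰ = 0.5:
  β = 0.500: g = -0.0866, g' = -0.550 → β = 0.342
  β = 0.342: g = -0.0057, g' = -0.487 → β = 0.331
Converged at β = 0.331.
Compositions from xᵢ = zᵢ/(1+β(Kᵢ−1)), yᵢ = Kᵢxᵢ:
  carbon tetrachloride: x = 0.175, y = 0.342
  cyclohexane: x = 0.132, y = 0.250
  n-heptane: x = 0.155, y = 0.191
  toluene: x = 0.116, y = 0.089
  o-xylene: x = 0.423, y = 0.128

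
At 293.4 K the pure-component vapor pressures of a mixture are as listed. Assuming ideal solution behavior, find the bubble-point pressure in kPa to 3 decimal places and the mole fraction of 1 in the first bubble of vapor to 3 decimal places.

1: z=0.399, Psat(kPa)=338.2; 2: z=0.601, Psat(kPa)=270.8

At the bubble point ψ → 0, so ΣzᵢKᵢ = 1 with Kᵢ = Pᵢˢᵃᵗ/P ⇒ P = ΣzᵢPᵢˢᵃᵗ.
P = 0.399·338.2 + 0.601·270.8 = 297.693 kPa
yᵢ = zᵢPᵢˢᵃᵗ/P ⇒ y_1 = 0.399·338.2/297.693 = 0.453

Pbub = 297.693 kPa, y_1 = 0.453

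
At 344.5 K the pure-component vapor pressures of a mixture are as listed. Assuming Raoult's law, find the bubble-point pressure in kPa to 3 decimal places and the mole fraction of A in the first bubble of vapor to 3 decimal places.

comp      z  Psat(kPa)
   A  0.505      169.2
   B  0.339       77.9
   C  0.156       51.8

At the bubble point ψ → 0, so ΣzᵢKᵢ = 1 with Kᵢ = Pᵢˢᵃᵗ/P ⇒ P = ΣzᵢPᵢˢᵃᵗ.
P = 0.505·169.2 + 0.339·77.9 + 0.156·51.8 = 119.935 kPa
yᵢ = zᵢPᵢˢᵃᵗ/P ⇒ y_A = 0.505·169.2/119.935 = 0.712

Pbub = 119.935 kPa, y_A = 0.712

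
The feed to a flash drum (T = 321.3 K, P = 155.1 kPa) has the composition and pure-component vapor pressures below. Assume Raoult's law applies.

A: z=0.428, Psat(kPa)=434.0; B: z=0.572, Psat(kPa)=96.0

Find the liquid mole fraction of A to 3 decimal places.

x_A = 0.175

Raoult's law: Kᵢ = Pᵢˢᵃᵗ/P = Pᵢˢᵃᵗ/155.1.
  K_A = 434.0/155.1 = 2.79819, K_B = 96.0/155.1 = 0.61896
Let ψ = V/F and solve Σ zᵢ(Kᵢ−1)/(1+ψ(Kᵢ−1)) = 0.
g(0) = ΣzᵢKᵢ − 1 = 0.552 and g(1) = 1 − Σzᵢ/Kᵢ = -0.077, so a root lies in (0, 1).
Binary case is linear: z₁(K₁−1)(1+ψ(K₂−1)) + z₂(K₂−1)(1+ψ(K₁−1)) = 0
⇒ ψ = [z₁(K₁−1)+z₂(K₂−1)] / [−(K₁−1)(K₂−1)] = 0.5517/0.6852 = 0.805
Compositions from xᵢ = zᵢ/(1+ψ(Kᵢ−1)), yᵢ = Kᵢxᵢ:
  A: x = 0.175, y = 0.489
  B: x = 0.825, y = 0.511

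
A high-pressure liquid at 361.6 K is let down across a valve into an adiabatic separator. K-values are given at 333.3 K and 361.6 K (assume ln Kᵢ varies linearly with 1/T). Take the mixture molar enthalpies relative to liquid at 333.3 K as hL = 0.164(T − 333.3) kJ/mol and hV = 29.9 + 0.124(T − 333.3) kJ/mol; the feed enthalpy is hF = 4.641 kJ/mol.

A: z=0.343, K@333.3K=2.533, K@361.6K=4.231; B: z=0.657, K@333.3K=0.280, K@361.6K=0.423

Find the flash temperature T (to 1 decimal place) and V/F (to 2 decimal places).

T = 338.5 K, V/F = 0.13

Adiabatic flash: solve Rachford–Rice at each trial T, then check hF = ψ·hV(T) + (1−ψ)·hL(T).
  T = 333.3 K: K = (2.533, 0.280), RR gives ψ = 0.048, H_out = 1.430 kJ/mol
  T = 361.6 K: K = (4.231, 0.423), RR gives ψ = 0.391, H_out = 15.893 kJ/mol
  T = 347.5 K: K = (3.311, 0.347), RR gives ψ = 0.241, H_out = 9.405 kJ/mol
  T = 340.4 K: K = (2.904, 0.313), RR gives ψ = 0.154, H_out = 5.722 kJ/mol
  T = 336.9 K: K = (2.717, 0.296), RR gives ψ = 0.105, H_out = 3.705 kJ/mol
  T = 338.6 K: K = (2.807, 0.304), RR gives ψ = 0.129, H_out = 4.706 kJ/mol
Linear interpolation between T = 336.9 (H_out = 3.705) and T = 338.6 (H_out = 4.706) on hF = 4.641 gives T ≈ 338.5 K, at which ψ = 0.13.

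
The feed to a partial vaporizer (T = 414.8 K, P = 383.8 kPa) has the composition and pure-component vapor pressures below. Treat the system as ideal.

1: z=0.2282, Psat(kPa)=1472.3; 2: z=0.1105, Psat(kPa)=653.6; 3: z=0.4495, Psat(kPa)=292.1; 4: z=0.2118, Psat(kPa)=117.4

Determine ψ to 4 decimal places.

Raoult's law: Kᵢ = Pᵢˢᵃᵗ/P = Pᵢˢᵃᵗ/383.8.
  K_1 = 1472.3/383.8 = 3.836113, K_2 = 653.6/383.8 = 1.702970, K_3 = 292.1/383.8 = 0.761073, K_4 = 117.4/383.8 = 0.305888
Let ψ = V/F and solve Σ zᵢ(Kᵢ−1)/(1+ψ(Kᵢ−1)) = 0.
Check two-phase: ΣzᵢKᵢ = 1.4705 > 1 and Σzᵢ/Kᵢ = 1.4074 > 1, so g(0) = 0.4705 > 0 and g(1) = -0.4074 < 0.
Newton iteration, ψ⁰ = 0.38:
  ψ = 0.3800: g = 0.05499, g' = -0.6785 → ψ = 0.4611
  ψ = 0.4611: g = 0.00223, g' = -0.6289 → ψ = 0.4646
Converged at ψ = 0.4646.

ψ = 0.4646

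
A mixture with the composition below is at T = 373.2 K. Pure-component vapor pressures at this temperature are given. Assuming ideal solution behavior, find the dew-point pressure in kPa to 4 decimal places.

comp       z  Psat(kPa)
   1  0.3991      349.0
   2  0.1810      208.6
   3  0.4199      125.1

Pdew = 186.2975 kPa

At the dew point ψ → 1, so Σzᵢ/Kᵢ = 1 with Kᵢ = Pᵢˢᵃᵗ/P ⇒ 1/P = Σzᵢ/Pᵢˢᵃᵗ.
1/P = 0.3991/349.0 + 0.1810/208.6 + 0.4199/125.1 = 0.0053678 ⇒ P = 186.2975 kPa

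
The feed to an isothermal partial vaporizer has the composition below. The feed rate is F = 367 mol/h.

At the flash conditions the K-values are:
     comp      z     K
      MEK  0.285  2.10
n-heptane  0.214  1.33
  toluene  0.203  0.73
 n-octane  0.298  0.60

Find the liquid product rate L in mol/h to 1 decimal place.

Let ψ = V/F and solve Σ zᵢ(Kᵢ−1)/(1+ψ(Kᵢ−1)) = 0.
Feasibility: ΣzᵢKᵢ = 1.210, Σzᵢ/Kᵢ = 1.071 — both > 1, two phases present.
Newton iteration, ψ⁰ = 0.4:
  ψ = 0.400: g = 0.0767, g' = -0.271 → ψ = 0.684
  ψ = 0.684: g = 0.0053, g' = -0.240 → ψ = 0.706
Converged at ψ = 0.706.
Then V = ψ·F = 0.7056·367 = 259.0 mol/h and L = F − V = 108.0 mol/h.

L = 108.0 mol/h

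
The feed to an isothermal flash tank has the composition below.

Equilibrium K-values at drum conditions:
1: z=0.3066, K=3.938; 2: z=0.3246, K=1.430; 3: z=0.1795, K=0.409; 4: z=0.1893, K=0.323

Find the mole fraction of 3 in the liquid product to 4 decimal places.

x_3 = 0.2978

Let ψ = V/F and solve Σ zᵢ(Kᵢ−1)/(1+ψ(Kᵢ−1)) = 0.
Check two-phase: ΣzᵢKᵢ = 1.8061 > 1 and Σzᵢ/Kᵢ = 1.3298 > 1, so g(0) = 0.8061 > 0 and g(1) = -0.3298 < 0.
Newton iteration, ψ⁰ = 0.6:
  ψ = 0.6000: g = 0.05680, g' = -0.7812 → ψ = 0.6727
  ψ = 0.6727: g = -0.00052, g' = -0.8002 → ψ = 0.6721
Converged at ψ = 0.6721.
Compositions from xᵢ = zᵢ/(1+ψ(Kᵢ−1)), yᵢ = Kᵢxᵢ:
  1: x = 0.1031, y = 0.4059
  2: x = 0.2518, y = 0.3601
  3: x = 0.2978, y = 0.1218
  4: x = 0.3473, y = 0.1122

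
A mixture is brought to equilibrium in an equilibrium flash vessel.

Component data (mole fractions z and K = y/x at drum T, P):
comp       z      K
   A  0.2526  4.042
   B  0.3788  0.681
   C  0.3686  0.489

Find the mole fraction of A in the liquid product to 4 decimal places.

x_A = 0.1207

Newton iteration, ψ⁰ = 0.5:
  ψ = 0.5000: g = -0.09196, g' = -0.5960 → ψ = 0.3457
  ψ = 0.3457: g = 0.00995, g' = -0.7460 → ψ = 0.3590
  ψ = 0.3590: g = 0.00012, g' = -0.7275 → ψ = 0.3592
Converged at ψ = 0.3592.
Compositions from xᵢ = zᵢ/(1+ψ(Kᵢ−1)), yᵢ = Kᵢxᵢ:
  A: x = 0.1207, y = 0.4879
  B: x = 0.4278, y = 0.2913
  C: x = 0.4515, y = 0.2208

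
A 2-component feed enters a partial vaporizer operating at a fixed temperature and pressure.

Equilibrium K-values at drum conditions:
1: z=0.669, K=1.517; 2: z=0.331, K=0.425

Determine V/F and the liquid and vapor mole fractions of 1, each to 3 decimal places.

Material balance + equilibrium reduce to Σ zᵢ(Kᵢ−1)/(1+V/F(Kᵢ−1)) = 0.
g(0) = ΣzᵢKᵢ − 1 = 0.156 and g(1) = 1 − Σzᵢ/Kᵢ = -0.220, so a root lies in (0, 1).
Binary case is linear: z₁(K₁−1)(1+V/F(K₂−1)) + z₂(K₂−1)(1+V/F(K₁−1)) = 0
⇒ V/F = [z₁(K₁−1)+z₂(K₂−1)] / [−(K₁−1)(K₂−1)] = 0.1555/0.2973 = 0.523
Compositions from xᵢ = zᵢ/(1+V/F(Kᵢ−1)), yᵢ = Kᵢxᵢ:
  1: x = 0.527, y = 0.799
  2: x = 0.473, y = 0.201

V/F = 0.523, x_1 = 0.527, y_1 = 0.799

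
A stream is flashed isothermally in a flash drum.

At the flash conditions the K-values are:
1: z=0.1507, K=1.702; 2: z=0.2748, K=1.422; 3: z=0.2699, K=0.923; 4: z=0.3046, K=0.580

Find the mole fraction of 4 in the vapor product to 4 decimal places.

Let ψ = V/F and solve Σ zᵢ(Kᵢ−1)/(1+ψ(Kᵢ−1)) = 0.
Check two-phase: ΣzᵢKᵢ = 1.0730 > 1 and Σzᵢ/Kᵢ = 1.0994 > 1, so g(0) = 0.0730 > 0 and g(1) = -0.0994 < 0.
Iterate (Newton) starting at ψ = 0.5:
  ψ = 0.5000: g = -0.00949, g' = -0.1619 → ψ = 0.4414
  ψ = 0.4414: g = -0.00004, g' = -0.1607 → ψ = 0.4412
Converged at ψ = 0.4412.
Compositions from xᵢ = zᵢ/(1+ψ(Kᵢ−1)), yᵢ = Kᵢxᵢ:
  1: x = 0.1151, y = 0.1958
  2: x = 0.2317, y = 0.3294
  3: x = 0.2794, y = 0.2579
  4: x = 0.3739, y = 0.2168

y_4 = 0.2168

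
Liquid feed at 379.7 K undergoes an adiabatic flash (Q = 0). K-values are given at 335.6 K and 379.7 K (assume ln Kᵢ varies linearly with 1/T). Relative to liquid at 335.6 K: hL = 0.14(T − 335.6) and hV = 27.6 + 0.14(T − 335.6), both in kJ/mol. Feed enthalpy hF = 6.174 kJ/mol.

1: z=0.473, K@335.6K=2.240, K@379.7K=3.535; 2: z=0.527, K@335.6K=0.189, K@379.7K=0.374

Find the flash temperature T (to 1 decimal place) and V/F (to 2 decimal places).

T = 339.7 K, V/F = 0.20

Adiabatic flash: solve Rachford–Rice at each trial T, then check hF = ψ·hV(T) + (1−ψ)·hL(T).
  T = 335.6 K: K = (2.240, 0.189), RR gives ψ = 0.158, H_out = 4.367 kJ/mol
  T = 379.7 K: K = (3.535, 0.374), RR gives ψ = 0.548, H_out = 21.291 kJ/mol
  T = 357.6 K: K = (2.852, 0.271), RR gives ψ = 0.365, H_out = 13.143 kJ/mol
  T = 346.6 K: K = (2.537, 0.228), RR gives ψ = 0.270, H_out = 8.984 kJ/mol
  T = 341.1 K: K = (2.386, 0.208), RR gives ψ = 0.217, H_out = 6.758 kJ/mol
  T = 338.4 K: K = (2.314, 0.198), RR gives ψ = 0.189, H_out = 5.609 kJ/mol
  T = 339.8 K: K = (2.351, 0.203), RR gives ψ = 0.204, H_out = 6.210 kJ/mol
Linear interpolation between T = 338.4 (H_out = 5.609) and T = 339.8 (H_out = 6.210) on hF = 6.174 gives T ≈ 339.7 K, at which ψ = 0.20.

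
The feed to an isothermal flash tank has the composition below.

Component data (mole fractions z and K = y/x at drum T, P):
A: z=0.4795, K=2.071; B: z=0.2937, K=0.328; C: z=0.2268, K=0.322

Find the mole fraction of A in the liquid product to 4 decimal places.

Iterate (Newton) starting at β = 0.61:
  β = 0.6100: g = -0.28608, g' = -0.8853 → β = 0.2869
  β = 0.2869: g = -0.04254, g' = -0.6861 → β = 0.2248
Converged at β = 0.2248.
Compositions from xᵢ = zᵢ/(1+β(Kᵢ−1)), yᵢ = Kᵢxᵢ:
  A: x = 0.3865, y = 0.8004
  B: x = 0.3460, y = 0.1135
  C: x = 0.2676, y = 0.0862

x_A = 0.3865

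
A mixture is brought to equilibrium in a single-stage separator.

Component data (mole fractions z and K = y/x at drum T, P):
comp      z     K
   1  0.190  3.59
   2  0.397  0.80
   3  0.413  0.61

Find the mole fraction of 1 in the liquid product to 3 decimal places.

Material balance + equilibrium reduce to Σ zᵢ(Kᵢ−1)/(1+ψ(Kᵢ−1)) = 0.
Check two-phase: ΣzᵢKᵢ = 1.252 > 1 and Σzᵢ/Kᵢ = 1.226 > 1, so g(0) = 0.252 > 0 and g(1) = -0.226 < 0.
Newton–Raphson from ψ = 0.5:
  ψ = 0.500: g = -0.0739, g' = -0.359 → ψ = 0.294
  ψ = 0.294: g = 0.0131, g' = -0.509 → ψ = 0.320
Converged at ψ = 0.320.
Compositions from xᵢ = zᵢ/(1+ψ(Kᵢ−1)), yᵢ = Kᵢxᵢ:
  1: x = 0.104, y = 0.373
  2: x = 0.424, y = 0.339
  3: x = 0.472, y = 0.288

x_1 = 0.104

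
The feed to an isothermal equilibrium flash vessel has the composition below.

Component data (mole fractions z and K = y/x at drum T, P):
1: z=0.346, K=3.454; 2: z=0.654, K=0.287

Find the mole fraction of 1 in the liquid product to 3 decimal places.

Rachford–Rice: g(ψ) = Σ zᵢ(Kᵢ−1)/(1+ψ(Kᵢ−1)) = 0.
g(0) = ΣzᵢKᵢ − 1 = 0.383 and g(1) = 1 − Σzᵢ/Kᵢ = -1.379, so a root lies in (0, 1).
Binary case is linear: z₁(K₁−1)(1+ψ(K₂−1)) + z₂(K₂−1)(1+ψ(K₁−1)) = 0
⇒ ψ = [z₁(K₁−1)+z₂(K₂−1)] / [−(K₁−1)(K₂−1)] = 0.3828/1.7497 = 0.219
Compositions from xᵢ = zᵢ/(1+ψ(Kᵢ−1)), yᵢ = Kᵢxᵢ:
  1: x = 0.225, y = 0.778
  2: x = 0.775, y = 0.222

x_1 = 0.225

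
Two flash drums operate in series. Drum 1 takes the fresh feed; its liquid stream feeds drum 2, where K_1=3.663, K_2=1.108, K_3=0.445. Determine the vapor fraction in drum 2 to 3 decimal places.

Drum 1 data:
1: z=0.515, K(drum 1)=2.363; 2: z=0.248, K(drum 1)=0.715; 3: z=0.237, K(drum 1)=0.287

Drum 1:
Rachford–Rice: g(ψ₁) = Σ zᵢ(Kᵢ−1)/(1+ψ₁(Kᵢ−1)) = 0.
Check two-phase: ΣzᵢKᵢ = 1.462 > 1 and Σzᵢ/Kᵢ = 1.391 > 1, so g(0) = 0.462 > 0 and g(1) = -0.391 < 0.
Newton iteration, ψ₁⁰ = 0.68:
  ψ₁ = 0.680: g = -0.0514, g' = -0.743 → ψ₁ = 0.611
  ψ₁ = 0.611: g = -0.0019, g' = -0.693 → ψ₁ = 0.608
Converged at ψ₁ = 0.608.
Drum-1 compositions:
  1: x = 0.282, y = 0.665
  2: x = 0.300, y = 0.214
  3: x = 0.418, y = 0.120
Drum-2 feed = drum-1 liquid: z₂ = (0.2816, 0.3000, 0.4184).
Drum 2:
Iterate (Newton) starting at ψ₂ = 0.64:
  ψ₂ = 0.640: g = -0.0525, g' = -0.586 → ψ₂ = 0.550
  ψ₂ = 0.550: g = 0.0004, g' = -0.599 → ψ₂ = 0.551
Converged at ψ₂ = 0.551.
  1: x = 0.114, y = 0.418
  2: x = 0.283, y = 0.314
  3: x = 0.603, y = 0.268

V/F (drum 2) = 0.551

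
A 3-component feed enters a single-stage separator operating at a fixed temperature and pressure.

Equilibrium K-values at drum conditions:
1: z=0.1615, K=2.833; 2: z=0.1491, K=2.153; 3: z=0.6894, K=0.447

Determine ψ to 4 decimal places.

ψ = 0.1010

Material balance + equilibrium reduce to Σ zᵢ(Kᵢ−1)/(1+ψ(Kᵢ−1)) = 0.
Feasibility: ΣzᵢKᵢ = 1.0867, Σzᵢ/Kᵢ = 1.6685 — both > 1, two phases present.
Iterate (Newton) starting at ψ = 0.5:
  ψ = 0.5000: g = -0.26343, g' = -0.6302 → ψ = 0.0820
  ψ = 0.0820: g = 0.01504, g' = -0.8068 → ψ = 0.1007
  ψ = 0.1007: g = 0.00023, g' = -0.7823 → ψ = 0.1010
Converged at ψ = 0.1010.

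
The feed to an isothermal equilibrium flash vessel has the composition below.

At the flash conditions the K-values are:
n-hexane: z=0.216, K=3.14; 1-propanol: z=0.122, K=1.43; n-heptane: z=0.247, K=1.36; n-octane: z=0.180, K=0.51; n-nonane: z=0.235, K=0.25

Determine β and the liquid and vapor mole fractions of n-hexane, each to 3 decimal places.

Newton–Raphson from β = 0.7:
  β = 0.700: g = -0.2089, g' = -0.878 → β = 0.462
  β = 0.462: g = -0.0314, g' = -0.671 → β = 0.415
Converged at β = 0.415.
Compositions from xᵢ = zᵢ/(1+β(Kᵢ−1)), yᵢ = Kᵢxᵢ:
  n-hexane: x = 0.114, y = 0.359
  1-propanol: x = 0.104, y = 0.148
  n-heptane: x = 0.215, y = 0.292
  n-octane: x = 0.226, y = 0.115
  n-nonane: x = 0.341, y = 0.085

β = 0.415, x_n-hexane = 0.114, y_n-hexane = 0.359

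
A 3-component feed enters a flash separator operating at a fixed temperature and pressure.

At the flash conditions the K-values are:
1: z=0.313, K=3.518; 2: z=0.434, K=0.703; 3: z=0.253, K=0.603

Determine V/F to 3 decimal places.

Material balance + equilibrium reduce to Σ zᵢ(Kᵢ−1)/(1+V/F(Kᵢ−1)) = 0.
Check two-phase: ΣzᵢKᵢ = 1.559 > 1 and Σzᵢ/Kᵢ = 1.126 > 1, so g(0) = 0.559 > 0 and g(1) = -0.126 < 0.
Newton iteration, V/F⁰ = 0.5:
  V/F = 0.500: g = 0.0722, g' = -0.504 → V/F = 0.643
  V/F = 0.643: g = 0.0066, g' = -0.420 → V/F = 0.659
Converged at V/F = 0.659.

V/F = 0.659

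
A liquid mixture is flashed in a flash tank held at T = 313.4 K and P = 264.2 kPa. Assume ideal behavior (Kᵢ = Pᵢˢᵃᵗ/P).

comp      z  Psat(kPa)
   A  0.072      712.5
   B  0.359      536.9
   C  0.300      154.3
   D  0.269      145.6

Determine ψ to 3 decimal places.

ψ = 0.493

Raoult's law: Kᵢ = Pᵢˢᵃᵗ/P = Pᵢˢᵃᵗ/264.2.
  K_A = 712.5/264.2 = 2.69682, K_B = 536.9/264.2 = 2.03217, K_C = 154.3/264.2 = 0.58403, K_D = 145.6/264.2 = 0.55110
Newton iteration, ψ⁰ = 0.5:
  ψ = 0.500: g = -0.0028, g' = -0.400 → ψ = 0.493
Converged at ψ = 0.493.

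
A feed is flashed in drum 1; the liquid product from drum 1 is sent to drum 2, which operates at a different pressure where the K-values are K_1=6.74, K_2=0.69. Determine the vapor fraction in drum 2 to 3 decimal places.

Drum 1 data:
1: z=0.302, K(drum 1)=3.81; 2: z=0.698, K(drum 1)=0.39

V/F (drum 2) = 0.432

Drum 1:
Binary case is linear: z₁(K₁−1)(1+ψ₁(K₂−1)) + z₂(K₂−1)(1+ψ₁(K₁−1)) = 0
⇒ ψ₁ = [z₁(K₁−1)+z₂(K₂−1)] / [−(K₁−1)(K₂−1)] = 0.4228/1.7141 = 0.247
Drum-1 compositions:
  1: x = 0.178, y = 0.680
  2: x = 0.822, y = 0.320
Drum-2 feed = drum-1 liquid: z₂ = (0.1784, 0.8216).
Drum 2:
Material balance + equilibrium reduce to Σ zᵢ(Kᵢ−1)/(1+ψ₂(Kᵢ−1)) = 0.
Feasibility: ΣzᵢKᵢ = 1.769, Σzᵢ/Kᵢ = 1.217 — both > 1, two phases present.
Binary case is linear: z₁(K₁−1)(1+ψ₂(K₂−1)) + z₂(K₂−1)(1+ψ₂(K₁−1)) = 0
⇒ ψ₂ = [z₁(K₁−1)+z₂(K₂−1)] / [−(K₁−1)(K₂−1)] = 0.7691/1.7794 = 0.432
  1: x = 0.051, y = 0.345
  2: x = 0.949, y = 0.655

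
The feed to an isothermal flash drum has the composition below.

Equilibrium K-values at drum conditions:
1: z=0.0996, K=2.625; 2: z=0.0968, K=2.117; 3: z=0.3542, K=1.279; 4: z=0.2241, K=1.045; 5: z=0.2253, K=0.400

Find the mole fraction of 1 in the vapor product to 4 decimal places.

y_1 = 0.1234

Material balance + equilibrium reduce to Σ zᵢ(Kᵢ−1)/(1+β(Kᵢ−1)) = 0.
Check two-phase: ΣzᵢKᵢ = 1.2437 > 1 and Σzᵢ/Kᵢ = 1.1383 > 1, so g(0) = 0.2437 > 0 and g(1) = -0.1383 < 0.
Newton–Raphson from β = 0.5:
  β = 0.5000: g = 0.06215, g' = -0.3170 → β = 0.6961
  β = 0.6961: g = -0.00282, g' = -0.3550 → β = 0.6881
Converged at β = 0.6881.
Compositions from xᵢ = zᵢ/(1+β(Kᵢ−1)), yᵢ = Kᵢxᵢ:
  1: x = 0.0470, y = 0.1234
  2: x = 0.0547, y = 0.1159
  3: x = 0.2972, y = 0.3801
  4: x = 0.2174, y = 0.2272
  5: x = 0.3837, y = 0.1535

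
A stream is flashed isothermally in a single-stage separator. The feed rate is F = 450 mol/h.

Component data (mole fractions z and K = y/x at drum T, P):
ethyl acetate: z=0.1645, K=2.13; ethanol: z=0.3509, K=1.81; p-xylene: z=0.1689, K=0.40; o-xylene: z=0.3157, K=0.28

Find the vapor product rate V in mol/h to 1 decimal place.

V = 101.4 mol/h

Material balance + equilibrium reduce to Σ zᵢ(Kᵢ−1)/(1+ψ(Kᵢ−1)) = 0.
g(0) = ΣzᵢKᵢ − 1 = 0.1415 and g(1) = 1 − Σzᵢ/Kᵢ = -0.8208, so a root lies in (0, 1).
Newton–Raphson from ψ = 0.5:
  ψ = 0.5000: g = -0.17886, g' = -0.7260 → ψ = 0.2536
  ψ = 0.2536: g = -0.01736, g' = -0.6149 → ψ = 0.2254
Converged at ψ = 0.2254.
Then V = ψ·F = 0.2254·450 = 101.4 mol/h and L = F − V = 348.6 mol/h.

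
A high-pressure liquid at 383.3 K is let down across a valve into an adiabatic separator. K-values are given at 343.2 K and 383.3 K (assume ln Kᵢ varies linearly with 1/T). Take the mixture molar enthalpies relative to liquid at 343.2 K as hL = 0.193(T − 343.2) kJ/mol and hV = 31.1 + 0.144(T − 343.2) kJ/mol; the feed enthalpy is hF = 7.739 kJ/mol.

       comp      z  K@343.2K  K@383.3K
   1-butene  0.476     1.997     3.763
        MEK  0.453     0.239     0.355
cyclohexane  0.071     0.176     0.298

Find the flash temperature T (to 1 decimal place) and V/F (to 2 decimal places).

T = 349.8 K, V/F = 0.21

Adiabatic flash: solve Rachford–Rice at each trial T, then check hF = ψ·hV(T) + (1−ψ)·hL(T).
  T = 343.2 K: K = (1.997, 0.239, 0.176), RR gives ψ = 0.093, H_out = 2.890 kJ/mol
  T = 383.3 K: K = (3.763, 0.355, 0.298), RR gives ψ = 0.539, H_out = 23.450 kJ/mol
  T = 363.2 K: K = (2.787, 0.294, 0.232), RR gives ψ = 0.373, H_out = 15.101 kJ/mol
  T = 353.2 K: K = (2.371, 0.266, 0.203), RR gives ψ = 0.259, H_out = 9.845 kJ/mol
  T = 348.2 K: K = (2.178, 0.252, 0.189), RR gives ψ = 0.185, H_out = 6.664 kJ/mol
  T = 350.7 K: K = (2.273, 0.259, 0.196), RR gives ψ = 0.223, H_out = 8.315 kJ/mol
  T = 349.4 K: K = (2.224, 0.256, 0.192), RR gives ψ = 0.204, H_out = 7.473 kJ/mol
Linear interpolation between T = 349.4 (H_out = 7.473) and T = 350.7 (H_out = 8.315) on hF = 7.739 gives T ≈ 349.8 K, at which ψ = 0.21.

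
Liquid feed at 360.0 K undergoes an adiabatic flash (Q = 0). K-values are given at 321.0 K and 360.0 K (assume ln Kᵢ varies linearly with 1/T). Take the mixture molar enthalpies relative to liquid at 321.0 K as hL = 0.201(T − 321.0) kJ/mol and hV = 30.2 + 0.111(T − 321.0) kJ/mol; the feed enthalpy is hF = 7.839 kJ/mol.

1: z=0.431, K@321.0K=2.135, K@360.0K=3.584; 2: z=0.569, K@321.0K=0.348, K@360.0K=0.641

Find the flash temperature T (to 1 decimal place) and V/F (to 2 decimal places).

Adiabatic flash: solve Rachford–Rice at each trial T, then check hF = ψ·hV(T) + (1−ψ)·hL(T).
  T = 321.0 K: K = (2.135, 0.348), RR gives ψ = 0.160, H_out = 4.824 kJ/mol
  T = 360.0 K: K = (3.584, 0.641), RR gives ψ = 0.980, H_out = 34.005 kJ/mol
  T = 340.5 K: K = (2.808, 0.481), RR gives ψ = 0.515, H_out = 18.571 kJ/mol
  T = 330.8 K: K = (2.460, 0.411), RR gives ψ = 0.342, H_out = 12.006 kJ/mol
  T = 325.9 K: K = (2.294, 0.379), RR gives ψ = 0.254, H_out = 8.548 kJ/mol
  T = 323.4 K: K = (2.212, 0.363), RR gives ψ = 0.207, H_out = 6.690 kJ/mol
  T = 324.6 K: K = (2.251, 0.370), RR gives ψ = 0.230, H_out = 7.592 kJ/mol
Linear interpolation between T = 324.6 (H_out = 7.592) and T = 325.9 (H_out = 8.548) on hF = 7.839 gives T ≈ 324.9 K, at which ψ = 0.24.

T = 324.9 K, V/F = 0.24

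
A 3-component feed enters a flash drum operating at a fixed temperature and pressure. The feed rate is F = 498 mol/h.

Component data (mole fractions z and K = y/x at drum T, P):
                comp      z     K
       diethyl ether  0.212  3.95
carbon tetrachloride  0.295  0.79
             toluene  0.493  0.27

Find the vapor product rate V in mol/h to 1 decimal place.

Newton iteration, ψ⁰ = 0.5:
  ψ = 0.500: g = -0.3833, g' = -0.969 → ψ = 0.104
  ψ = 0.104: g = 0.0252, g' = -1.400 → ψ = 0.122
  ψ = 0.122: g = 0.0007, g' = -1.326 → ψ = 0.123
Converged at ψ = 0.123.
Then V = ψ·F = 0.1229·498 = 61.2 mol/h and L = F − V = 436.8 mol/h.

V = 61.2 mol/h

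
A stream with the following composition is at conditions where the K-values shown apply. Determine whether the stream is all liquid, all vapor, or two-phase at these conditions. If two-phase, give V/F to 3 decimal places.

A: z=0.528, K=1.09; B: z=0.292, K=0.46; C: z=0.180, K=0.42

ΣzᵢKᵢ = 0.785; Σzᵢ/Kᵢ = 1.548.
Since ΣzᵢKᵢ < 1 the mixture is below its bubble point — single liquid phase.

all liquid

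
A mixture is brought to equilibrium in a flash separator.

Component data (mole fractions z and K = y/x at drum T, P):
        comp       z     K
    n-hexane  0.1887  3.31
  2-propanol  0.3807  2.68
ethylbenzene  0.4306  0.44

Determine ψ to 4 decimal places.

ψ = 0.7856

Let ψ = V/F and solve Σ zᵢ(Kᵢ−1)/(1+ψ(Kᵢ−1)) = 0.
Feasibility: ΣzᵢKᵢ = 1.8343, Σzᵢ/Kᵢ = 1.1777 — both > 1, two phases present.
Newton iteration, ψ⁰ = 0.5:
  ψ = 0.5000: g = 0.21496, g' = -0.7947 → ψ = 0.7705
  ψ = 0.7705: g = 0.01141, g' = -0.7522 → ψ = 0.7857
  ψ = 0.7857: g = -0.00004, g' = -0.7573 → ψ = 0.7856
Converged at ψ = 0.7856.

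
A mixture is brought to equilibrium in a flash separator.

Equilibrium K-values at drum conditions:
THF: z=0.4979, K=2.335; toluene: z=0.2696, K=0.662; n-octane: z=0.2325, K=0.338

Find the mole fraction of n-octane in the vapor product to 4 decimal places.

Material balance + equilibrium reduce to Σ zᵢ(Kᵢ−1)/(1+ψ(Kᵢ−1)) = 0.
Check two-phase: ΣzᵢKᵢ = 1.4197 > 1 and Σzᵢ/Kᵢ = 1.3084 > 1, so g(0) = 0.4197 > 0 and g(1) = -0.3084 < 0.
Iterate (Newton) starting at ψ = 0.5:
  ψ = 0.5000: g = 0.05889, g' = -0.5914 → ψ = 0.5996
  ψ = 0.5996: g = -0.00032, g' = -0.6023 → ψ = 0.5991
Converged at ψ = 0.5991.
Compositions from xᵢ = zᵢ/(1+ψ(Kᵢ−1)), yᵢ = Kᵢxᵢ:
  THF: x = 0.2767, y = 0.6460
  toluene: x = 0.3380, y = 0.2238
  n-octane: x = 0.3853, y = 0.1302

y_n-octane = 0.1302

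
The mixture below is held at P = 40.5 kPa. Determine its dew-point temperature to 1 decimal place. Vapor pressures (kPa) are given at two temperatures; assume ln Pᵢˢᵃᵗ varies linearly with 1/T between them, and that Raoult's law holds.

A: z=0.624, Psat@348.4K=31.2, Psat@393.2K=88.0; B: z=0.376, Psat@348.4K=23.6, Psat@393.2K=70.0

T = 363.1 K

Dew-point temperature: Σzᵢ·P/Pᵢˢᵃᵗ(T) = 1. Interpolate ln Pᵢˢᵃᵗ = aᵢ + bᵢ/T.
  T = 348.4 K: ΣzᵢP/Pᵢˢᵃᵗ = 1.4553
  T = 393.2 K: ΣzᵢP/Pᵢˢᵃᵗ = 0.5047
  T = 370.8 K: ΣzᵢP/Pᵢˢᵃᵗ = 0.8300
  T = 359.6 K: ΣzᵢP/Pᵢˢᵃᵗ = 1.0894
  T = 365.2 K: ΣzᵢP/Pᵢˢᵃᵗ = 0.9489
  T = 362.4 K: ΣzᵢP/Pᵢˢᵃᵗ = 1.0162
Interpolating between 362.4 K and 365.2 K gives T ≈ 363.1 K.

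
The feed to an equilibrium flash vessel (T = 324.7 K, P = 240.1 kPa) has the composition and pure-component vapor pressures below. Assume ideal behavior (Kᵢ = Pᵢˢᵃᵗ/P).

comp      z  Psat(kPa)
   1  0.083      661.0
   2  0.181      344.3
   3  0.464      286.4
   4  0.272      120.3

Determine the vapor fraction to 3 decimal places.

ψ = 0.683

Raoult's law: Kᵢ = Pᵢˢᵃᵗ/P = Pᵢˢᵃᵗ/240.1.
  K_1 = 661.0/240.1 = 2.75302, K_2 = 344.3/240.1 = 1.43399, K_3 = 286.4/240.1 = 1.19284, K_4 = 120.3/240.1 = 0.50104
Let ψ = V/F and solve Σ zᵢ(Kᵢ−1)/(1+ψ(Kᵢ−1)) = 0.
Check two-phase: ΣzᵢKᵢ = 1.178 > 1 and Σzᵢ/Kᵢ = 1.088 > 1, so g(0) = 0.178 > 0 and g(1) = -0.088 < 0.
Newton–Raphson from ψ = 0.5:
  ψ = 0.500: g = 0.0429, g' = -0.230 → ψ = 0.686
  ψ = 0.686: g = -0.0008, g' = -0.243 → ψ = 0.683
Converged at ψ = 0.683.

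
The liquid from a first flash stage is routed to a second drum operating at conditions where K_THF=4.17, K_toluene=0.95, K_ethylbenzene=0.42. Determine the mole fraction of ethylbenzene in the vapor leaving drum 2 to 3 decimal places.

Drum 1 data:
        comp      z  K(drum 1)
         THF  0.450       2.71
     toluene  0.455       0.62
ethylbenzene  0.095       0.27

y_ethylbenzene (drum 2) = 0.129

Drum 1:
Rachford–Rice: g(ψ₁) = Σ zᵢ(Kᵢ−1)/(1+ψ₁(Kᵢ−1)) = 0.
Feasibility: ΣzᵢKᵢ = 1.527, Σzᵢ/Kᵢ = 1.252 — both > 1, two phases present.
Newton–Raphson from ψ₁ = 0.46:
  ψ₁ = 0.460: g = 0.1168, g' = -0.623 → ψ₁ = 0.647
  ψ₁ = 0.647: g = 0.0045, g' = -0.594 → ψ₁ = 0.655
Converged at ψ₁ = 0.655.
Drum-1 compositions:
  THF: x = 0.212, y = 0.575
  toluene: x = 0.606, y = 0.376
  ethylbenzene: x = 0.182, y = 0.049
Drum-2 feed = drum-1 liquid: z₂ = (0.2123, 0.6057, 0.1820).
Drum 2:
Rachford–Rice: g(ψ₂) = Σ zᵢ(Kᵢ−1)/(1+ψ₂(Kᵢ−1)) = 0.
Check two-phase: ΣzᵢKᵢ = 1.537 > 1 and Σzᵢ/Kᵢ = 1.122 > 1, so g(0) = 0.537 > 0 and g(1) = -0.122 < 0.
Newton iteration, ψ₂⁰ = 0.5:
  ψ₂ = 0.500: g = 0.0806, g' = -0.442 → ψ₂ = 0.682
  ψ₂ = 0.682: g = 0.0068, g' = -0.383 → ψ₂ = 0.700
Converged at ψ₂ = 0.700.
  THF: x = 0.066, y = 0.275
  toluene: x = 0.628, y = 0.596
  ethylbenzene: x = 0.306, y = 0.129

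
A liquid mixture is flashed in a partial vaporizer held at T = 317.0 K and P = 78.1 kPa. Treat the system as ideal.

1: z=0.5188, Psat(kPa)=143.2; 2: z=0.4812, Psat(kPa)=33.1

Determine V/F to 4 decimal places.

V/F = 0.3231

Raoult's law: Kᵢ = Pᵢˢᵃᵗ/P = Pᵢˢᵃᵗ/78.1.
  K_1 = 143.2/78.1 = 1.833547, K_2 = 33.1/78.1 = 0.423816
Binary case is linear: z₁(K₁−1)(1+V/F(K₂−1)) + z₂(K₂−1)(1+V/F(K₁−1)) = 0
⇒ V/F = [z₁(K₁−1)+z₂(K₂−1)] / [−(K₁−1)(K₂−1)] = 0.15518/0.48028 = 0.3231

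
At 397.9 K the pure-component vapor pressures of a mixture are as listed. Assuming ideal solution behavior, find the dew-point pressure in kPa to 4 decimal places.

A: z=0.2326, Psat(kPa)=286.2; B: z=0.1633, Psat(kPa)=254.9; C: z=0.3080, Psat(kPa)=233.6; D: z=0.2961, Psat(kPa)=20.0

At the dew point ψ → 1, so Σzᵢ/Kᵢ = 1 with Kᵢ = Pᵢˢᵃᵗ/P ⇒ 1/P = Σzᵢ/Pᵢˢᵃᵗ.
1/P = 0.2326/286.2 + 0.1633/254.9 + 0.3080/233.6 + 0.2961/20.0 = 0.0175769 ⇒ P = 56.8930 kPa

Pdew = 56.8930 kPa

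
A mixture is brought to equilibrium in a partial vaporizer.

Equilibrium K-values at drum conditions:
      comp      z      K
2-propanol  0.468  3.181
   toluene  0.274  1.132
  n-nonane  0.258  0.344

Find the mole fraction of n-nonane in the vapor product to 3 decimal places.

Rachford–Rice: g(ψ) = Σ zᵢ(Kᵢ−1)/(1+ψ(Kᵢ−1)) = 0.
Feasibility: ΣzᵢKᵢ = 1.888, Σzᵢ/Kᵢ = 1.139 — both > 1, two phases present.
Newton iteration, ψ⁰ = 0.38:
  ψ = 0.380: g = 0.3671, g' = -0.867 → ψ = 0.803
  ψ = 0.803: g = 0.0457, g' = -0.794 → ψ = 0.861
  ψ = 0.861: g = -0.0017, g' = -0.859 → ψ = 0.859
Converged at ψ = 0.859.
Compositions from xᵢ = zᵢ/(1+ψ(Kᵢ−1)), yᵢ = Kᵢxᵢ:
  2-propanol: x = 0.163, y = 0.518
  toluene: x = 0.246, y = 0.279
  n-nonane: x = 0.591, y = 0.203

y_n-nonane = 0.203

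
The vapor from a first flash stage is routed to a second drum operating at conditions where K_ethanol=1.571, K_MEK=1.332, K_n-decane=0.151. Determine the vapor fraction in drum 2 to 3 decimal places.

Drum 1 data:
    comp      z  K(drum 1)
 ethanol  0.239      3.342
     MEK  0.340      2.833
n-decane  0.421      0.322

V/F (drum 2) = 0.330

Drum 1:
Material balance + equilibrium reduce to Σ zᵢ(Kᵢ−1)/(1+ψ₁(Kᵢ−1)) = 0.
Check two-phase: ΣzᵢKᵢ = 1.898 > 1 and Σzᵢ/Kᵢ = 1.499 > 1, so g(0) = 0.898 > 0 and g(1) = -0.499 < 0.
Newton–Raphson from ψ₁ = 0.5:
  ψ₁ = 0.500: g = 0.1512, g' = -1.032 → ψ₁ = 0.646
Converged at ψ₁ = 0.646.
Drum-1 compositions:
  ethanol: x = 0.095, y = 0.318
  MEK: x = 0.156, y = 0.441
  n-decane: x = 0.749, y = 0.241
Drum-2 feed = drum-1 vapor: z₂ = (0.3178, 0.4409, 0.2413).
Drum 2:
Let ψ₂ = V/F and solve Σ zᵢ(Kᵢ−1)/(1+ψ₂(Kᵢ−1)) = 0.
g(0) = ΣzᵢKᵢ − 1 = 0.123 and g(1) = 1 − Σzᵢ/Kᵢ = -1.131, so a root lies in (0, 1).
Iterate (Newton) starting at ψ₂ = 0.49:
  ψ₂ = 0.490: g = -0.0830, g' = -0.609 → ψ₂ = 0.354
  ψ₂ = 0.354: g = -0.0107, g' = -0.466 → ψ₂ = 0.331
  ψ₂ = 0.331: g = -0.0002, g' = -0.449 → ψ₂ = 0.330
Converged at ψ₂ = 0.330.
  ethanol: x = 0.267, y = 0.420
  MEK: x = 0.397, y = 0.529
  n-decane: x = 0.335, y = 0.051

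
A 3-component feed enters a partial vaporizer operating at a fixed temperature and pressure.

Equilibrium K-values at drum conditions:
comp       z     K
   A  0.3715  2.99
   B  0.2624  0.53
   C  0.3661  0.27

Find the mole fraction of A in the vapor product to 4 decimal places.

Let ψ = V/F and solve Σ zᵢ(Kᵢ−1)/(1+ψ(Kᵢ−1)) = 0.
Check two-phase: ΣzᵢKᵢ = 1.3487 > 1 and Σzᵢ/Kᵢ = 1.9753 > 1, so g(0) = 0.3487 > 0 and g(1) = -0.9753 < 0.
Iterate (Newton) starting at ψ = 0.55:
  ψ = 0.5500: g = -0.25990, g' = -0.9854 → ψ = 0.2863
  ψ = 0.2863: g = -0.00937, g' = -0.9863 → ψ = 0.2768
Converged at ψ = 0.2768.
Compositions from xᵢ = zᵢ/(1+ψ(Kᵢ−1)), yᵢ = Kᵢxᵢ:
  A: x = 0.2395, y = 0.7163
  B: x = 0.3016, y = 0.1599
  C: x = 0.4588, y = 0.1239

y_A = 0.7163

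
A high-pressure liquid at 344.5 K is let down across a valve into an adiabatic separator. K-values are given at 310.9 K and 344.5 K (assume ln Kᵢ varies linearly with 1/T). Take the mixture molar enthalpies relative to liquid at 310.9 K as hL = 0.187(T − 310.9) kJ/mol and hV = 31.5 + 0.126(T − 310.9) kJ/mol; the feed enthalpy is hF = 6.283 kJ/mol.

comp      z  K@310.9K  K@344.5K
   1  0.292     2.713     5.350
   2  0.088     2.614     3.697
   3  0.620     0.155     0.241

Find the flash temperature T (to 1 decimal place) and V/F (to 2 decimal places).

Adiabatic flash: solve Rachford–Rice at each trial T, then check hF = ψ·hV(T) + (1−ψ)·hL(T).
  T = 310.9 K: K = (2.713, 2.614, 0.155), RR gives ψ = 0.083, H_out = 2.609 kJ/mol
  T = 344.5 K: K = (5.350, 3.697, 0.241), RR gives ψ = 0.341, H_out = 16.329 kJ/mol
  T = 327.7 K: K = (3.877, 3.136, 0.195), RR gives ψ = 0.242, H_out = 10.512 kJ/mol
  T = 319.3 K: K = (3.258, 2.870, 0.175), RR gives ψ = 0.174, H_out = 6.963 kJ/mol
  T = 315.1 K: K = (2.977, 2.741, 0.165), RR gives ψ = 0.132, H_out = 4.915 kJ/mol
  T = 317.2 K: K = (3.115, 2.805, 0.170), RR gives ψ = 0.154, H_out = 5.967 kJ/mol
Linear interpolation between T = 317.2 (H_out = 5.967) and T = 319.3 (H_out = 6.963) on hF = 6.283 gives T ≈ 317.9 K, at which ψ = 0.16.

T = 317.9 K, V/F = 0.16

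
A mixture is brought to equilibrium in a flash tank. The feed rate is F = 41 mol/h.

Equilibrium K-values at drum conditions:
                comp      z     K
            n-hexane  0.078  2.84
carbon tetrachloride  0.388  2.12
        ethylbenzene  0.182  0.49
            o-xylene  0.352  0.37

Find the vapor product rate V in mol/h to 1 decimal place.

V = 14.5 mol/h

Material balance + equilibrium reduce to Σ zᵢ(Kᵢ−1)/(1+ψ(Kᵢ−1)) = 0.
g(0) = ΣzᵢKᵢ − 1 = 0.264 and g(1) = 1 − Σzᵢ/Kᵢ = -0.533, so a root lies in (0, 1).
Iterate (Newton) starting at ψ = 0.5:
  ψ = 0.500: g = -0.0950, g' = -0.655 → ψ = 0.355
  ψ = 0.355: g = -0.0012, g' = -0.648 → ψ = 0.353
Converged at ψ = 0.353.
Then V = ψ·F = 0.3531·41 = 14.5 mol/h and L = F − V = 26.5 mol/h.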